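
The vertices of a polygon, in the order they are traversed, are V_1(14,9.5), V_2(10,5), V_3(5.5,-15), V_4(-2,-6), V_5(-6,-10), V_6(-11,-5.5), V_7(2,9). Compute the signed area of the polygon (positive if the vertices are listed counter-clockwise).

-276.75

Σ = (-25) + (-177.5) + (-63) + (-16) + (-77) + (-88) + (-107) = -553.5
Signed area = Σ/2 = -276.75 (negative ⇒ clockwise traversal).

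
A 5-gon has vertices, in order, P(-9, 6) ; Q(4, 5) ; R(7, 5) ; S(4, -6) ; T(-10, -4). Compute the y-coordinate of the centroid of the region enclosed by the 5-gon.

Apply the shoelace formula. First the cross-terms c_i = x_i·y_{i+1} − x_{i+1}·y_i:
  -69, -15, -62, -76, -96  ⇒  2A = -318, A = -159.
Then Σ (y_i + y_{i+1})·c_i = -279, so ȳ = -279 / (6·(-159)) = 31/106.

31/106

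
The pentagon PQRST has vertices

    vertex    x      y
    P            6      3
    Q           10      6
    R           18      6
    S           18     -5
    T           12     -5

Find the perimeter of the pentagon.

40

|PQ| = √((4)² + (3)²) = √25 = 5
|QR| = √((8)² + (0)²) = √64 = 8
|RS| = √((0)² + (-11)²) = √121 = 11
|ST| = √((-6)² + (0)²) = √36 = 6
|TP| = √((-6)² + (8)²) = √100 = 10
Perimeter = 5 + 8 + 11 + 6 + 10 = 40.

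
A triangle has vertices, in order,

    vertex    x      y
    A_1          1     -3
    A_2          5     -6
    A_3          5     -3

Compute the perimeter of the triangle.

|A_1A_2| = √((4)² + (-3)²) = √25 = 5
|A_2A_3| = √((0)² + (3)²) = √9 = 3
|A_3A_1| = √((-4)² + (0)²) = √16 = 4
Perimeter = 5 + 3 + 4 = 12.

12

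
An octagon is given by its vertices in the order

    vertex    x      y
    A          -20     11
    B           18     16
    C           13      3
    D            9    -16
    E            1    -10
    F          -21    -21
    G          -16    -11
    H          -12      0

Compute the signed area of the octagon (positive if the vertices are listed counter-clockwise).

Apply Gauss's area formula: 2A = Σ (x_i·y_{i+1} − x_{i+1}·y_i), indices taken mod 8.
Cross-terms: -518, -154, -235, -74, -231, -105, -132, -132  ⇒  Σ = -1581
Signed area = Σ/2 = -790.5 (negative ⇒ clockwise traversal).

-790.5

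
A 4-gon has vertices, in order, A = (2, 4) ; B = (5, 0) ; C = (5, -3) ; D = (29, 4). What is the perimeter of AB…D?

|AB| = √((3)² + (-4)²) = √25 = 5
|BC| = √((0)² + (-3)²) = √9 = 3
|CD| = √((24)² + (7)²) = √625 = 25
|DA| = √((-27)² + (0)²) = √729 = 27
Perimeter = 5 + 3 + 25 + 27 = 60.

60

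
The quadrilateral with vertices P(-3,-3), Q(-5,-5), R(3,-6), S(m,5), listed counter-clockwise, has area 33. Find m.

-3

Write out the shoelace sum; only the two edges meeting at S involve m:
2·Area = [(3·5 − m·(-6)) + (m·(-3) − (-3)·5)] + 45
       = 3·m + 75 = 66
⇒ m = -3.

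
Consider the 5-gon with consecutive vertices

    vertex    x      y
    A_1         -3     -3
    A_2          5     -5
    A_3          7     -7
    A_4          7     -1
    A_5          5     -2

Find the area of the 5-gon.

21

Apply the surveyor's formula: 2A = Σ (x_i·y_{i+1} − x_{i+1}·y_i), indices taken mod 5.
A_1→A_2: (-3)(-5) − (5)(-3) = 30
A_2→A_3: (5)(-7) − (7)(-5) = 0
A_3→A_4: (7)(-1) − (7)(-7) = 42
A_4→A_5: (7)(-2) − (5)(-1) = -9
A_5→A_1: (5)(-3) − (-3)(-2) = -21
Σ = 42
Area = |Σ|/2 = 21.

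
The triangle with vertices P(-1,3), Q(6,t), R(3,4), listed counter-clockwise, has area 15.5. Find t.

-3

Write out the shoelace sum; only the two edges meeting at Q involve t:
2·Area = [((-1)·t − 6·3) + (6·4 − 3·t)] + 13
       = -4·t + 19 = 31
⇒ t = -3.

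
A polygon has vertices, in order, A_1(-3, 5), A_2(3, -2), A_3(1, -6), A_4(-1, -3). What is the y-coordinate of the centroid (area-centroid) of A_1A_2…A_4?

Apply Gauss's area formula. First the cross-terms c_i = x_i·y_{i+1} − x_{i+1}·y_i:
  -9, -16, -9, -14  ⇒  2A = -48, A = -24.
Then Σ (y_i + y_{i+1})·c_i = 154, so ȳ = 154 / (6·(-24)) = -77/72.

-77/72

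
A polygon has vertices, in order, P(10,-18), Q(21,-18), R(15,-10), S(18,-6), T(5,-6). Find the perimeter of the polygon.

52

|PQ| = √((11)² + (0)²) = √121 = 11
|QR| = √((-6)² + (8)²) = √100 = 10
|RS| = √((3)² + (4)²) = √25 = 5
|ST| = √((-13)² + (0)²) = √169 = 13
|TP| = √((5)² + (-12)²) = √169 = 13
Perimeter = 11 + 10 + 5 + 13 + 13 = 52.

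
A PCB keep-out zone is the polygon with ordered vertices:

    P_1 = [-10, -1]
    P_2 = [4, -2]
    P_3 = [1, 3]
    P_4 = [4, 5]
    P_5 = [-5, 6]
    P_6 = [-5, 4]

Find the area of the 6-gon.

Σ = (24) + (14) + (-7) + (49) + (10) + (45) = 135
Area = |Σ|/2 = 67.5.

67.5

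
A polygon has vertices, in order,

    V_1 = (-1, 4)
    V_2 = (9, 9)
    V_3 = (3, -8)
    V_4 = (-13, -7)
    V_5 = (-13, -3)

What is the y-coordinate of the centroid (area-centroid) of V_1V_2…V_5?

-69/47

Apply the surveyor's formula. First the cross-terms c_i = x_i·y_{i+1} − x_{i+1}·y_i:
  -45, -99, -125, -52, -55  ⇒  2A = -376, A = -188.
Then Σ (y_i + y_{i+1})·c_i = 1656, so ȳ = 1656 / (6·(-188)) = -69/47.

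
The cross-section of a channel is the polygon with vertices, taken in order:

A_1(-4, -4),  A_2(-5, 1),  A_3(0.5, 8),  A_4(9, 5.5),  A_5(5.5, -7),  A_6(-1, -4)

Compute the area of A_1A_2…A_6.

Apply the shoelace formula: 2A = Σ (x_i·y_{i+1} − x_{i+1}·y_i), indices taken mod 6.
Σ = (-24) + (-40.5) + (-69.25) + (-93.25) + (-29) + (-12) = -268
Area = |Σ|/2 = 134.

134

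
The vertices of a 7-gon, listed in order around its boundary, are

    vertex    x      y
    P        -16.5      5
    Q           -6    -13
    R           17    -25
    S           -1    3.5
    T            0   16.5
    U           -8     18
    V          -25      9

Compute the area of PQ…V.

Apply Gauss's area formula: 2A = Σ (x_i·y_{i+1} − x_{i+1}·y_i), indices taken mod 7.
Σ = (244.5) + (371) + (34.5) + (-16.5) + (132) + (378) + (23.5) = 1167
Area = |Σ|/2 = 583.5.

583.5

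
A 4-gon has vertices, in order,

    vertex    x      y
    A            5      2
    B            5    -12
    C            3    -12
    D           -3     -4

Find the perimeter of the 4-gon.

36

|AB| = √((0)² + (-14)²) = √196 = 14
|BC| = √((-2)² + (0)²) = √4 = 2
|CD| = √((-6)² + (8)²) = √100 = 10
|DA| = √((8)² + (6)²) = √100 = 10
Perimeter = 14 + 2 + 10 + 10 = 36.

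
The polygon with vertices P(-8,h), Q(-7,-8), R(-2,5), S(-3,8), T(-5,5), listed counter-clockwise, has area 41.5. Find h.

The doubled signed area Σ (x_i y_{i+1} − x_{i+1} y_i) is linear in h.
With h=0 it equals 77; the coefficient of h is 2 (from the two edges through P).
So 2·h + 77 = 2·41.5 = 83 ⇒ h = 3.

3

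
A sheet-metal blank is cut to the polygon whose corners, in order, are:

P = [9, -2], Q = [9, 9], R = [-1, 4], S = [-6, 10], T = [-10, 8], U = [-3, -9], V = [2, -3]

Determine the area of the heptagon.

187

Apply the shoelace (surveyor's) formula: 2A = Σ (x_i·y_{i+1} − x_{i+1}·y_i), indices taken mod 7.
Σ = (99) + (45) + (14) + (52) + (114) + (27) + (23) = 374
Area = |Σ|/2 = 187.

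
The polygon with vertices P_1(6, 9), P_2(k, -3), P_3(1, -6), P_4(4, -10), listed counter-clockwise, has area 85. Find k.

The doubled signed area Σ (x_i y_{i+1} − x_{i+1} y_i) is linear in k.
With k=0 it equals 95; the coefficient of k is -15 (from the two edges through P_2).
So -15·k + 95 = 2·85 = 170 ⇒ k = -5.

-5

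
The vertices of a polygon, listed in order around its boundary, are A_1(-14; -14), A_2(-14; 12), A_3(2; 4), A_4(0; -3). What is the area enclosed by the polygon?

Apply the surveyor's formula: 2A = Σ (x_i·y_{i+1} − x_{i+1}·y_i), indices taken mod 4.
Σ = (-364) + (-80) + (-6) + (-42) = -492
Area = |Σ|/2 = 246.

246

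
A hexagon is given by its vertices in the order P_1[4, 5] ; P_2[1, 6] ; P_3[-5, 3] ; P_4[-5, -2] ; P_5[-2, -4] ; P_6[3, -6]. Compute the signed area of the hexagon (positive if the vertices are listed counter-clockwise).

Apply Gauss's area formula: 2A = Σ (x_i·y_{i+1} − x_{i+1}·y_i), indices taken mod 6.
Σ = (19) + (33) + (25) + (16) + (24) + (39) = 156
Signed area = Σ/2 = 78 (positive ⇒ counter-clockwise traversal).

78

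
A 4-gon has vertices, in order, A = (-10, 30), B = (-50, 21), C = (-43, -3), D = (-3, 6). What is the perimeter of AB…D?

132

|AB| = √((-40)² + (-9)²) = √1681 = 41
|BC| = √((7)² + (-24)²) = √625 = 25
|CD| = √((40)² + (9)²) = √1681 = 41
|DA| = √((-7)² + (24)²) = √625 = 25
Perimeter = 41 + 25 + 41 + 25 = 132.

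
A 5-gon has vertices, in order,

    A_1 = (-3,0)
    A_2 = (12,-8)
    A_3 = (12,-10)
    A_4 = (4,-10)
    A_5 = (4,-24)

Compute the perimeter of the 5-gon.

|A_1A_2| = √((15)² + (-8)²) = √289 = 17
|A_2A_3| = √((0)² + (-2)²) = √4 = 2
|A_3A_4| = √((-8)² + (0)²) = √64 = 8
|A_4A_5| = √((0)² + (-14)²) = √196 = 14
|A_5A_1| = √((-7)² + (24)²) = √625 = 25
Perimeter = 17 + 2 + 8 + 14 + 25 = 66.

66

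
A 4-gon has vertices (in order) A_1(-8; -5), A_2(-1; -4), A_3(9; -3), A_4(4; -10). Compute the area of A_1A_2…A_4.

Cross-terms: 27, 39, -78, -100  ⇒  Σ = -112
Area = |Σ|/2 = 56.

56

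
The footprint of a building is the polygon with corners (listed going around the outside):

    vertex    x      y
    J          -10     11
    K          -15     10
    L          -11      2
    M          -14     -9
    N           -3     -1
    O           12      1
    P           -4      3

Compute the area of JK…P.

Σ = (65) + (80) + (127) + (-13) + (9) + (40) + (-14) = 294
Area = |Σ|/2 = 147.

147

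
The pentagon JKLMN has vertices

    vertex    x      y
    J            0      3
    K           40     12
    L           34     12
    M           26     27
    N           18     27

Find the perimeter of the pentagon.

|JK| = √((40)² + (9)²) = √1681 = 41
|KL| = √((-6)² + (0)²) = √36 = 6
|LM| = √((-8)² + (15)²) = √289 = 17
|MN| = √((-8)² + (0)²) = √64 = 8
|NJ| = √((-18)² + (-24)²) = √900 = 30
Perimeter = 41 + 6 + 17 + 8 + 30 = 102.

102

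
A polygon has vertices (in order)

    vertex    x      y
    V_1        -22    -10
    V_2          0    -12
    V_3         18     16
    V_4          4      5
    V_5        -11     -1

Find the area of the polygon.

322.5

Apply Gauss's area formula: 2A = Σ (x_i·y_{i+1} − x_{i+1}·y_i), indices taken mod 5.
Σ = (264) + (216) + (26) + (51) + (88) = 645
Area = |Σ|/2 = 322.5.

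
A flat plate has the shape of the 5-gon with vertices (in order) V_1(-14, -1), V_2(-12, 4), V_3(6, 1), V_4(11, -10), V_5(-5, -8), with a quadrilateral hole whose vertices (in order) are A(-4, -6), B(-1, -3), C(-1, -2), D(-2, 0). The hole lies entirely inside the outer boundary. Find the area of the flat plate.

203.5

Outer boundary:
Apply the surveyor's formula: 2A = Σ (x_i·y_{i+1} − x_{i+1}·y_i), indices taken mod 5.
Cross-terms: -68, -36, -71, -138, -107  ⇒  Σ = -420
Area = |Σ|/2 = 210.
Hole:
Σ = (6) + (-1) + (-4) + (12) = 13
Area = |Σ|/2 = 6.5.
Net area = 210 − 6.5 = 203.5.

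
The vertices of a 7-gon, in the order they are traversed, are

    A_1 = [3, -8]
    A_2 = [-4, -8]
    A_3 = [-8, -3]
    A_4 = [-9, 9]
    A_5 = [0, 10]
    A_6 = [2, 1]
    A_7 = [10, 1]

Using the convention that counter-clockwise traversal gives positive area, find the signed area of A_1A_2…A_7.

-204

Apply the surveyor's formula: 2A = Σ (x_i·y_{i+1} − x_{i+1}·y_i), indices taken mod 7.
Cross-terms: -56, -52, -99, -90, -20, -8, -83  ⇒  Σ = -408
Signed area = Σ/2 = -204 (negative ⇒ clockwise traversal).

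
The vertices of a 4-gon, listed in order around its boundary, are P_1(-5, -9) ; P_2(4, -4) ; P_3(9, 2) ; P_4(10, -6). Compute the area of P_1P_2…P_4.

47

Apply the shoelace (surveyor's) formula: 2A = Σ (x_i·y_{i+1} − x_{i+1}·y_i), indices taken mod 4.
Σ = (56) + (44) + (-74) + (-120) = -94
Area = |Σ|/2 = 47.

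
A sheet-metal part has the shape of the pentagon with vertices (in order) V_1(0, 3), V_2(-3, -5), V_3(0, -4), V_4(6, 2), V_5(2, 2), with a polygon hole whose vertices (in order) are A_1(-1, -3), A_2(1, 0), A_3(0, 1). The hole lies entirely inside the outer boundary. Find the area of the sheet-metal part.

Outer boundary:
Apply the shoelace (surveyor's) formula: 2A = Σ (x_i·y_{i+1} − x_{i+1}·y_i), indices taken mod 5.
Cross-terms: 9, 12, 24, 8, 6  ⇒  Σ = 59
Area = |Σ|/2 = 29.5.
Hole:
Σ = (3) + (1) + (1) = 5
Area = |Σ|/2 = 2.5.
Net area = 29.5 − 2.5 = 27.

27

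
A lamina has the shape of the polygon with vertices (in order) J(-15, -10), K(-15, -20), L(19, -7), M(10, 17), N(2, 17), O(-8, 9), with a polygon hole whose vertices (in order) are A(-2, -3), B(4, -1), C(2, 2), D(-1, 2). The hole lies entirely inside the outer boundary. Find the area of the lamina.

Outer boundary:
Apply the surveyor's formula: 2A = Σ (x_i·y_{i+1} − x_{i+1}·y_i), indices taken mod 6.
Σ = (150) + (485) + (393) + (136) + (154) + (215) = 1533
Area = |Σ|/2 = 766.5.
Hole:
Σ = (14) + (10) + (6) + (7) = 37
Area = |Σ|/2 = 18.5.
Net area = 766.5 − 18.5 = 748.

748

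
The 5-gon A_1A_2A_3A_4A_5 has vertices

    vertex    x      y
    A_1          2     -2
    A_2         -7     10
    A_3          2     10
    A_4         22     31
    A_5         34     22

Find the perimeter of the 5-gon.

|A_1A_2| = √((-9)² + (12)²) = √225 = 15
|A_2A_3| = √((9)² + (0)²) = √81 = 9
|A_3A_4| = √((20)² + (21)²) = √841 = 29
|A_4A_5| = √((12)² + (-9)²) = √225 = 15
|A_5A_1| = √((-32)² + (-24)²) = √1600 = 40
Perimeter = 15 + 9 + 29 + 15 + 40 = 108.

108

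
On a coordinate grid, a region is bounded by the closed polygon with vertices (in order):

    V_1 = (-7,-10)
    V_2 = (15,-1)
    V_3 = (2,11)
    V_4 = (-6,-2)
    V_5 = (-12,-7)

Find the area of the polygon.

237.5

Apply the shoelace (surveyor's) formula: 2A = Σ (x_i·y_{i+1} − x_{i+1}·y_i), indices taken mod 5.
V_1→V_2: (-7)(-1) − (15)(-10) = 157
V_2→V_3: (15)(11) − (2)(-1) = 167
V_3→V_4: (2)(-2) − (-6)(11) = 62
V_4→V_5: (-6)(-7) − (-12)(-2) = 18
V_5→V_1: (-12)(-10) − (-7)(-7) = 71
Σ = 475
Area = |Σ|/2 = 237.5.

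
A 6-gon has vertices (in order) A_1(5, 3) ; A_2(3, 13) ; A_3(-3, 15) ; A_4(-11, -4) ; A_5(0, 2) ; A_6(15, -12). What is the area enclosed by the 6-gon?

185

A_1→A_2: (5)(13) − (3)(3) = 56
A_2→A_3: (3)(15) − (-3)(13) = 84
A_3→A_4: (-3)(-4) − (-11)(15) = 177
A_4→A_5: (-11)(2) − (0)(-4) = -22
A_5→A_6: (0)(-12) − (15)(2) = -30
A_6→A_1: (15)(3) − (5)(-12) = 105
Σ = 370
Area = |Σ|/2 = 185.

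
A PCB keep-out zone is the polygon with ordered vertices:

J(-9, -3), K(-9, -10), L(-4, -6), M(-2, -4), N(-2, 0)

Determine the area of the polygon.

39.5

Σ = (63) + (14) + (4) + (-8) + (6) = 79
Area = |Σ|/2 = 39.5.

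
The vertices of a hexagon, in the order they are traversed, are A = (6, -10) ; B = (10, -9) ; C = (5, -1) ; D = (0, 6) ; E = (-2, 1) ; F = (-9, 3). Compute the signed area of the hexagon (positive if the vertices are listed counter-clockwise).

Σ = (46) + (35) + (30) + (12) + (3) + (72) = 198
Signed area = Σ/2 = 99 (positive ⇒ counter-clockwise traversal).

99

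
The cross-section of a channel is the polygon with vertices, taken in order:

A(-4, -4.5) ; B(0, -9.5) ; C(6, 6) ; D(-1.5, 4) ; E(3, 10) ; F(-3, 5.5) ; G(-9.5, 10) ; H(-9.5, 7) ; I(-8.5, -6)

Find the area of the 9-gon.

164.5

Apply Gauss's area formula: 2A = Σ (x_i·y_{i+1} − x_{i+1}·y_i), indices taken mod 9.
Cross-terms: 38, 57, 33, -27, 46.5, 22.25, 28.5, 116.5, 14.25  ⇒  Σ = 329
Area = |Σ|/2 = 164.5.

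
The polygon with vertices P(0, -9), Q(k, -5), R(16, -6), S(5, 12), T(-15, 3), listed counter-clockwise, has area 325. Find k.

Write out the shoelace sum; only the two edges meeting at Q involve k:
2·Area = [(0·(-5) − k·(-9)) + (k·(-6) − 16·(-5))] + 552
       = 3·k + 632 = 650
⇒ k = 6.

6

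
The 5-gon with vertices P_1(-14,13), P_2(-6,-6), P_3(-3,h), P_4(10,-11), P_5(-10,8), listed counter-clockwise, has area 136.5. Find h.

Write out the shoelace sum; only the two edges meeting at P_3 involve h:
2·Area = [((-6)·h − (-3)·(-6)) + ((-3)·(-11) − 10·h)] + 114
       = -16·h + 129 = 273
⇒ h = -9.

-9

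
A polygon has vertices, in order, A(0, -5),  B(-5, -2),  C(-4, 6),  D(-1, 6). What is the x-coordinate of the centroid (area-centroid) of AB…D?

-46/19

Apply the surveyor's formula. First the cross-terms c_i = x_i·y_{i+1} − x_{i+1}·y_i:
  -25, -38, -18, 5  ⇒  2A = -76, A = -38.
Then Σ (x_i + x_{i+1})·c_i = 552, so x̄ = 552 / (6·(-38)) = -46/19.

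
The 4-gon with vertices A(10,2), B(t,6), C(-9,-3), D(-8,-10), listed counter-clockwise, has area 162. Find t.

-12

Write out the shoelace sum; only the two edges meeting at B involve t:
2·Area = [(10·6 − t·2) + (t·(-3) − (-9)·6)] + 150
       = -5·t + 264 = 324
⇒ t = -12.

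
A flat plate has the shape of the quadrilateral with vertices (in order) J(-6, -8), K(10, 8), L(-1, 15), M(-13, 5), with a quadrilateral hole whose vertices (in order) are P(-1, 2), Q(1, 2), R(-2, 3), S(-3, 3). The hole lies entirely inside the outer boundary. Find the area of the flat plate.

Outer boundary:
Apply the shoelace (surveyor's) formula: 2A = Σ (x_i·y_{i+1} − x_{i+1}·y_i), indices taken mod 4.
J→K: (-6)(8) − (10)(-8) = 32
K→L: (10)(15) − (-1)(8) = 158
L→M: (-1)(5) − (-13)(15) = 190
M→J: (-13)(-8) − (-6)(5) = 134
Σ = 514
Area = |Σ|/2 = 257.
Hole:
Apply the shoelace formula: 2A = Σ (x_i·y_{i+1} − x_{i+1}·y_i), indices taken mod 4.
P→Q: (-1)(2) − (1)(2) = -4
Q→R: (1)(3) − (-2)(2) = 7
R→S: (-2)(3) − (-3)(3) = 3
S→P: (-3)(2) − (-1)(3) = -3
Σ = 3
Area = |Σ|/2 = 1.5.
Net area = 257 − 1.5 = 255.5.

255.5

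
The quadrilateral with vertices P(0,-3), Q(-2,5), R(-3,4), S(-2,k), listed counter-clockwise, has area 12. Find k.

Write out the shoelace sum; only the two edges meeting at S involve k:
2·Area = [((-3)·k − (-2)·4) + ((-2)·(-3) − 0·k)] + 1
       = -3·k + 15 = 24
⇒ k = -3.

-3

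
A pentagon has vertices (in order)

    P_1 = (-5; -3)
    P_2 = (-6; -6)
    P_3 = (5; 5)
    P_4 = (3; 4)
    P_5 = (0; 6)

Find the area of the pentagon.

32.5

Apply the shoelace formula: 2A = Σ (x_i·y_{i+1} − x_{i+1}·y_i), indices taken mod 5.
Cross-terms: 12, 0, 5, 18, 30  ⇒  Σ = 65
Area = |Σ|/2 = 32.5.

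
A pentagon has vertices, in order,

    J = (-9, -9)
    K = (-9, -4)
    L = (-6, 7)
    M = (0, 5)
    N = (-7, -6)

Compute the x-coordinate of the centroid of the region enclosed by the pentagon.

-953/177

Apply Gauss's area formula. First the cross-terms c_i = x_i·y_{i+1} − x_{i+1}·y_i:
  -45, -87, -30, 35, 9  ⇒  2A = -118, A = -59.
Then Σ (x_i + x_{i+1})·c_i = 1906, so x̄ = 1906 / (6·(-59)) = -953/177.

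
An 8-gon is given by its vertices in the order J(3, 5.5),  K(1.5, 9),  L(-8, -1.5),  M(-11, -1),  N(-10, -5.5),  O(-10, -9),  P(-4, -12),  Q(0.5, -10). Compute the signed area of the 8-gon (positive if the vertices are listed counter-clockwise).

Σ = (18.75) + (69.75) + (-8.5) + (50.5) + (35) + (84) + (46) + (32.75) = 328.25
Signed area = Σ/2 = 164.125 (positive ⇒ counter-clockwise traversal).

164.125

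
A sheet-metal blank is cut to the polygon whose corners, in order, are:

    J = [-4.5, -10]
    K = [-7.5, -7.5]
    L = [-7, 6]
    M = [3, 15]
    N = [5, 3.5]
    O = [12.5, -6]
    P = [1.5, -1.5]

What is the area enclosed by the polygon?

215.75

Cross-terms: -41.25, -97.5, -123, -64.5, -73.75, -9.75, -21.75  ⇒  Σ = -431.5
Area = |Σ|/2 = 215.75.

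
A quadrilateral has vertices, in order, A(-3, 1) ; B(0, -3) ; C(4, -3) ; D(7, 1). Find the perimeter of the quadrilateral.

24

|AB| = √((3)² + (-4)²) = √25 = 5
|BC| = √((4)² + (0)²) = √16 = 4
|CD| = √((3)² + (4)²) = √25 = 5
|DA| = √((-10)² + (0)²) = √100 = 10
Perimeter = 5 + 4 + 5 + 10 = 24.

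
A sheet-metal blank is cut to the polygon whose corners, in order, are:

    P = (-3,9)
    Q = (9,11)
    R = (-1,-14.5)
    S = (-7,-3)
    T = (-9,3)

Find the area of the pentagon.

226

Apply the shoelace (surveyor's) formula: 2A = Σ (x_i·y_{i+1} − x_{i+1}·y_i), indices taken mod 5.
Cross-terms: -114, -119.5, -98.5, -48, -72  ⇒  Σ = -452
Area = |Σ|/2 = 226.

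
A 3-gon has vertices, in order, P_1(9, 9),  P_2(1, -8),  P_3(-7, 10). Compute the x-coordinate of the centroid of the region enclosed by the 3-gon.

Apply the shoelace (surveyor's) formula. First the cross-terms c_i = x_i·y_{i+1} − x_{i+1}·y_i:
  -81, -46, -153  ⇒  2A = -280, A = -140.
Then Σ (x_i + x_{i+1})·c_i = -840, so x̄ = -840 / (6·(-140)) = 1.

1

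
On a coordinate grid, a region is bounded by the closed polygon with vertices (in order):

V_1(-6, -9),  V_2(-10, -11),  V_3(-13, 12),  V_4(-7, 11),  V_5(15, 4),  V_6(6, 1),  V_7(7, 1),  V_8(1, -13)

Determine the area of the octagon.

364

Apply the shoelace (surveyor's) formula: 2A = Σ (x_i·y_{i+1} − x_{i+1}·y_i), indices taken mod 8.
Cross-terms: -24, -263, -59, -193, -9, -1, -92, -87  ⇒  Σ = -728
Area = |Σ|/2 = 364.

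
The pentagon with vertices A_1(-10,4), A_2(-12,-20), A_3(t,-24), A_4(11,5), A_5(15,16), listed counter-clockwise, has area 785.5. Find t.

18

Write out the shoelace sum; only the two edges meeting at A_3 involve t:
2·Area = [((-12)·(-24) − t·(-20)) + (t·5 − 11·(-24))] + 569
       = 25·t + 1121 = 1571
⇒ t = 18.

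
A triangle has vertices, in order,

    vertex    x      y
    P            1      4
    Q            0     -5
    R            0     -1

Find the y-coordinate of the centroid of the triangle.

-2/3

Apply Gauss's area formula. First the cross-terms c_i = x_i·y_{i+1} − x_{i+1}·y_i:
  -5, 0, 1  ⇒  2A = -4, A = -2.
Then Σ (y_i + y_{i+1})·c_i = 8, so ȳ = 8 / (6·(-2)) = -2/3.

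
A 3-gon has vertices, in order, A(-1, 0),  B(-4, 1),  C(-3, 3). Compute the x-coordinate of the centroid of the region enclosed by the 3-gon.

-8/3

Apply Gauss's area formula. First the cross-terms c_i = x_i·y_{i+1} − x_{i+1}·y_i:
  -1, -9, 3  ⇒  2A = -7, A = -3.5.
Then Σ (x_i + x_{i+1})·c_i = 56, so x̄ = 56 / (6·(-3.5)) = -8/3.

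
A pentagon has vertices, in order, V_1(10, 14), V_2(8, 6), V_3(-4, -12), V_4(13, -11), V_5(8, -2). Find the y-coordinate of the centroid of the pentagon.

Apply the shoelace (surveyor's) formula. First the cross-terms c_i = x_i·y_{i+1} − x_{i+1}·y_i:
  -52, -72, 200, 62, 132  ⇒  2A = 270, A = 135.
Then Σ (y_i + y_{i+1})·c_i = -4430, so ȳ = -4430 / (6·135) = -443/81.

-443/81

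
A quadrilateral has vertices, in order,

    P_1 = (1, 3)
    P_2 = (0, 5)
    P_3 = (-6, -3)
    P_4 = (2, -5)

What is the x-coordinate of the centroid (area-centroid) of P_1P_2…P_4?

-143/123

Apply Gauss's area formula. First the cross-terms c_i = x_i·y_{i+1} − x_{i+1}·y_i:
  5, 30, 36, 11  ⇒  2A = 82, A = 41.
Then Σ (x_i + x_{i+1})·c_i = -286, so x̄ = -286 / (6·41) = -143/123.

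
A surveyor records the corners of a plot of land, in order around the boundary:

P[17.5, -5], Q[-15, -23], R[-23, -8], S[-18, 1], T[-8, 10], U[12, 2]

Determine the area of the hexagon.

P→Q: (17.5)(-23) − (-15)(-5) = -477.5
Q→R: (-15)(-8) − (-23)(-23) = -409
R→S: (-23)(1) − (-18)(-8) = -167
S→T: (-18)(10) − (-8)(1) = -172
T→U: (-8)(2) − (12)(10) = -136
U→P: (12)(-5) − (17.5)(2) = -95
Σ = -1456.5
Area = |Σ|/2 = 728.25.

728.25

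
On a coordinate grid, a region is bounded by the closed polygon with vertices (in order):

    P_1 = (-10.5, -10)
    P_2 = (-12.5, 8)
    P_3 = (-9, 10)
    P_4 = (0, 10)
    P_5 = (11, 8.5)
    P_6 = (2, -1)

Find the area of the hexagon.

Σ = (-209) + (-53) + (-90) + (-110) + (-28) + (-30.5) = -520.5
Area = |Σ|/2 = 260.25.

260.25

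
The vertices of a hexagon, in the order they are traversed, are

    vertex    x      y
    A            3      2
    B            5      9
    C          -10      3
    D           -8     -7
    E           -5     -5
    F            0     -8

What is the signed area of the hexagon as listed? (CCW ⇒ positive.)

Apply the shoelace formula: 2A = Σ (x_i·y_{i+1} − x_{i+1}·y_i), indices taken mod 6.
Cross-terms: 17, 105, 94, 5, 40, 24  ⇒  Σ = 285
Signed area = Σ/2 = 142.5 (positive ⇒ counter-clockwise traversal).

142.5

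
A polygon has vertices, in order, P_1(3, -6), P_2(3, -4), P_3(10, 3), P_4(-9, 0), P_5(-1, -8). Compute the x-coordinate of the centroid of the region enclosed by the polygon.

5/69

Apply the surveyor's formula. First the cross-terms c_i = x_i·y_{i+1} − x_{i+1}·y_i:
  6, 49, 27, 72, 30  ⇒  2A = 184, A = 92.
Then Σ (x_i + x_{i+1})·c_i = 40, so x̄ = 40 / (6·92) = 5/69.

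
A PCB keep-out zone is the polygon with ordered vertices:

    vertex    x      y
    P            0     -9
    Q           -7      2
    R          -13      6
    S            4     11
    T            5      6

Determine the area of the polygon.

161

Σ = (-63) + (-16) + (-167) + (-31) + (-45) = -322
Area = |Σ|/2 = 161.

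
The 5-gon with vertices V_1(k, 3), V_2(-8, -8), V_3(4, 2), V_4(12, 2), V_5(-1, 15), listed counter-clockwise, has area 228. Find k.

-11

Write out the shoelace sum; only the two edges meeting at V_1 involve k:
2·Area = [((-1)·3 − k·15) + (k·(-8) − (-8)·3)] + 182
       = -23·k + 203 = 456
⇒ k = -11.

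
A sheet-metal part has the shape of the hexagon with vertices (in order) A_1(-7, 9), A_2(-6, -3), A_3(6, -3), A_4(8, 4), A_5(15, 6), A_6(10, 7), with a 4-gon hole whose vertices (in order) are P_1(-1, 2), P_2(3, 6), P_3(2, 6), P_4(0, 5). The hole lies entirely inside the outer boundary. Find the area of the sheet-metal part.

Outer boundary:
Apply the surveyor's formula: 2A = Σ (x_i·y_{i+1} − x_{i+1}·y_i), indices taken mod 6.
A_1→A_2: (-7)(-3) − (-6)(9) = 75
A_2→A_3: (-6)(-3) − (6)(-3) = 36
A_3→A_4: (6)(4) − (8)(-3) = 48
A_4→A_5: (8)(6) − (15)(4) = -12
A_5→A_6: (15)(7) − (10)(6) = 45
A_6→A_1: (10)(9) − (-7)(7) = 139
Σ = 331
Area = |Σ|/2 = 165.5.
Hole:
Apply Gauss's area formula: 2A = Σ (x_i·y_{i+1} − x_{i+1}·y_i), indices taken mod 4.
Cross-terms: -12, 6, 10, 5  ⇒  Σ = 9
Area = |Σ|/2 = 4.5.
Net area = 165.5 − 4.5 = 161.

161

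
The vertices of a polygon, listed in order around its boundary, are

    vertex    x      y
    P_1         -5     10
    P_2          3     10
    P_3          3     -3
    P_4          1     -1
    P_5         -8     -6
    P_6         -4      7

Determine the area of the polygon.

Apply the surveyor's formula: 2A = Σ (x_i·y_{i+1} − x_{i+1}·y_i), indices taken mod 6.
Cross-terms: -80, -39, 0, -14, -80, -5  ⇒  Σ = -218
Area = |Σ|/2 = 109.

109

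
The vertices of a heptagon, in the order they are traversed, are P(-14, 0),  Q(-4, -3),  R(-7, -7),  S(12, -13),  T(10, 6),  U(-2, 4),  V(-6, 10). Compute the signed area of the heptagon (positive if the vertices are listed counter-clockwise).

311

Apply Gauss's area formula: 2A = Σ (x_i·y_{i+1} − x_{i+1}·y_i), indices taken mod 7.
Σ = (42) + (7) + (175) + (202) + (52) + (4) + (140) = 622
Signed area = Σ/2 = 311 (positive ⇒ counter-clockwise traversal).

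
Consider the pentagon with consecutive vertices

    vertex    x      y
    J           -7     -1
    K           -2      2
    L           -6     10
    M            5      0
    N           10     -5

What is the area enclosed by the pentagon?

72

J→K: (-7)(2) − (-2)(-1) = -16
K→L: (-2)(10) − (-6)(2) = -8
L→M: (-6)(0) − (5)(10) = -50
M→N: (5)(-5) − (10)(0) = -25
N→J: (10)(-1) − (-7)(-5) = -45
Σ = -144
Area = |Σ|/2 = 72.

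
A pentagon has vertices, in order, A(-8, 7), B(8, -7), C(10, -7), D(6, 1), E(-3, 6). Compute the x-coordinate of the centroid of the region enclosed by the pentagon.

Apply the shoelace formula. First the cross-terms c_i = x_i·y_{i+1} − x_{i+1}·y_i:
  0, 14, 52, 39, 27  ⇒  2A = 132, A = 66.
Then Σ (x_i + x_{i+1})·c_i = 904, so x̄ = 904 / (6·66) = 226/99.

226/99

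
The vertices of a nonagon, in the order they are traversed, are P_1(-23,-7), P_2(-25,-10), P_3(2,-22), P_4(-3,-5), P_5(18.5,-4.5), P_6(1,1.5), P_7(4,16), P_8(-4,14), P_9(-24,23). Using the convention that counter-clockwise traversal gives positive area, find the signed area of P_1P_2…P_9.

Apply the shoelace formula: 2A = Σ (x_i·y_{i+1} − x_{i+1}·y_i), indices taken mod 9.
Σ = (55) + (570) + (-76) + (106) + (32.25) + (10) + (120) + (244) + (697) = 1758.25
Signed area = Σ/2 = 879.125 (positive ⇒ counter-clockwise traversal).

879.125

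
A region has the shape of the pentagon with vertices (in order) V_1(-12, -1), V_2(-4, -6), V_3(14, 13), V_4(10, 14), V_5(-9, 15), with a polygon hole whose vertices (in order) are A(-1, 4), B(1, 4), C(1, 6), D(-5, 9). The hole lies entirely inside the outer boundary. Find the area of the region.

304.5

Outer boundary:
Apply Gauss's area formula: 2A = Σ (x_i·y_{i+1} − x_{i+1}·y_i), indices taken mod 5.
V_1→V_2: (-12)(-6) − (-4)(-1) = 68
V_2→V_3: (-4)(13) − (14)(-6) = 32
V_3→V_4: (14)(14) − (10)(13) = 66
V_4→V_5: (10)(15) − (-9)(14) = 276
V_5→V_1: (-9)(-1) − (-12)(15) = 189
Σ = 631
Area = |Σ|/2 = 315.5.
Hole:
Apply Gauss's area formula: 2A = Σ (x_i·y_{i+1} − x_{i+1}·y_i), indices taken mod 4.
Σ = (-8) + (2) + (39) + (-11) = 22
Area = |Σ|/2 = 11.
Net area = 315.5 − 11 = 304.5.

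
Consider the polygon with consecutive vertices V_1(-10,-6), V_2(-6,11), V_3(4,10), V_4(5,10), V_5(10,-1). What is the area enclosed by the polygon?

217.5

Σ = (-146) + (-104) + (-10) + (-105) + (-70) = -435
Area = |Σ|/2 = 217.5.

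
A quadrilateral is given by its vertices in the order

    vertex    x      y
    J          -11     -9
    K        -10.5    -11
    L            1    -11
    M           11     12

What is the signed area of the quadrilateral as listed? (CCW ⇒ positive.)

159.5

Apply the shoelace formula: 2A = Σ (x_i·y_{i+1} − x_{i+1}·y_i), indices taken mod 4.
Σ = (26.5) + (126.5) + (133) + (33) = 319
Signed area = Σ/2 = 159.5 (positive ⇒ counter-clockwise traversal).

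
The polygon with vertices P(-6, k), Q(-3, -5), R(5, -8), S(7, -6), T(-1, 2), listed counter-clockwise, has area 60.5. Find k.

-2

The doubled signed area Σ (x_i y_{i+1} − x_{i+1} y_i) is linear in k.
With k=0 it equals 125; the coefficient of k is 2 (from the two edges through P).
So 2·k + 125 = 2·60.5 = 121 ⇒ k = -2.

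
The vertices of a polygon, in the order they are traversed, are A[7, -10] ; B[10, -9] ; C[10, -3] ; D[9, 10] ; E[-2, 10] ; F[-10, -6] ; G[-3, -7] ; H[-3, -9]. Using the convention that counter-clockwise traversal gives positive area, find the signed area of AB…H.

298.5

Σ = (37) + (60) + (127) + (110) + (112) + (52) + (6) + (93) = 597
Signed area = Σ/2 = 298.5 (positive ⇒ counter-clockwise traversal).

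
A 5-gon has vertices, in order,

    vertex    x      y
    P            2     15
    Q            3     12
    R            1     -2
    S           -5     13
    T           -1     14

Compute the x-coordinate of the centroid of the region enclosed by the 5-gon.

-55/204

Apply the shoelace (surveyor's) formula. First the cross-terms c_i = x_i·y_{i+1} − x_{i+1}·y_i:
  -21, -18, 3, -57, -43  ⇒  2A = -136, A = -68.
Then Σ (x_i + x_{i+1})·c_i = 110, so x̄ = 110 / (6·(-68)) = -55/204.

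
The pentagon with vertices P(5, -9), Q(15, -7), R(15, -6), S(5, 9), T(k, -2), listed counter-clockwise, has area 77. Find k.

Write out the shoelace sum; only the two edges meeting at T involve k:
2·Area = [(5·(-2) − k·9) + (k·(-9) − 5·(-2))] + 280
       = -18·k + 280 = 154
⇒ k = 7.

7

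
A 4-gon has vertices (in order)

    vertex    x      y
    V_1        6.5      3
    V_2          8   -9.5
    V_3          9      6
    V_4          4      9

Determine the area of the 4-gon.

29.125

Apply Gauss's area formula: 2A = Σ (x_i·y_{i+1} − x_{i+1}·y_i), indices taken mod 4.
V_1→V_2: (6.5)(-9.5) − (8)(3) = -85.75
V_2→V_3: (8)(6) − (9)(-9.5) = 133.5
V_3→V_4: (9)(9) − (4)(6) = 57
V_4→V_1: (4)(3) − (6.5)(9) = -46.5
Σ = 58.25
Area = |Σ|/2 = 29.125.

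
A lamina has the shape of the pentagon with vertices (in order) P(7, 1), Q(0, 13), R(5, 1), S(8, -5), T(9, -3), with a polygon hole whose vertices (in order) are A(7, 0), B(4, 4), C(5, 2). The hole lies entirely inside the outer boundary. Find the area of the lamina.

Outer boundary:
Σ = (91) + (-65) + (-33) + (21) + (30) = 44
Area = |Σ|/2 = 22.
Hole:
Σ = (28) + (-12) + (-14) = 2
Area = |Σ|/2 = 1.
Net area = 22 − 1 = 21.

21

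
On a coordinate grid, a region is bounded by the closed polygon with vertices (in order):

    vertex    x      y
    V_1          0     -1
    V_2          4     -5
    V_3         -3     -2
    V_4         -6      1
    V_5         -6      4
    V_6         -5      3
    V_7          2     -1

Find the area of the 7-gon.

26.5

Apply the shoelace (surveyor's) formula: 2A = Σ (x_i·y_{i+1} − x_{i+1}·y_i), indices taken mod 7.
Σ = (4) + (-23) + (-15) + (-18) + (2) + (-1) + (-2) = -53
Area = |Σ|/2 = 26.5.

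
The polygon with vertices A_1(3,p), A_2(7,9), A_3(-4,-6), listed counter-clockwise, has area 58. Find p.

The doubled signed area Σ (x_i y_{i+1} − x_{i+1} y_i) is linear in p.
With p=0 it equals 39; the coefficient of p is -11 (from the two edges through A_1).
So -11·p + 39 = 2·58 = 116 ⇒ p = -7.

-7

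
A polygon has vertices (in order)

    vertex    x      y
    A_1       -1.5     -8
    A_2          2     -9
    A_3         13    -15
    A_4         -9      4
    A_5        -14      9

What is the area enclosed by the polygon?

67

Cross-terms: 29.5, 87, -83, -25, 125.5  ⇒  Σ = 134
Area = |Σ|/2 = 67.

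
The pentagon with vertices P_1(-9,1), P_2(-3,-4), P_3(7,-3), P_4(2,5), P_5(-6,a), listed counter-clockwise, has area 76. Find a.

1

Write out the shoelace sum; only the two edges meeting at P_5 involve a:
2·Area = [(2·a − (-6)·5) + ((-6)·1 − (-9)·a)] + 117
       = 11·a + 141 = 152
⇒ a = 1.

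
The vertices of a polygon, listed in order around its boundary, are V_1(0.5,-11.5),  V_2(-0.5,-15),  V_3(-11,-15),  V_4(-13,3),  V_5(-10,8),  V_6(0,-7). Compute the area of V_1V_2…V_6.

199.625

Σ = (-13.25) + (-157.5) + (-228) + (-74) + (70) + (3.5) = -399.25
Area = |Σ|/2 = 199.625.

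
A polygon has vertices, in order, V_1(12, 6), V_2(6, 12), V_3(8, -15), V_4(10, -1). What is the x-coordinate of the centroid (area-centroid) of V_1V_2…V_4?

145/17

Apply the shoelace formula. First the cross-terms c_i = x_i·y_{i+1} − x_{i+1}·y_i:
  108, -186, 142, 72  ⇒  2A = 136, A = 68.
Then Σ (x_i + x_{i+1})·c_i = 3480, so x̄ = 3480 / (6·68) = 145/17.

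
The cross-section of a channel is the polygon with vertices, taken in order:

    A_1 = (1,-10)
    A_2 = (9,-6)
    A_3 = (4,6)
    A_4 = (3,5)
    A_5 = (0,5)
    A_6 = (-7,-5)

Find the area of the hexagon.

144.5

Apply Gauss's area formula: 2A = Σ (x_i·y_{i+1} − x_{i+1}·y_i), indices taken mod 6.
Cross-terms: 84, 78, 2, 15, 35, 75  ⇒  Σ = 289
Area = |Σ|/2 = 144.5.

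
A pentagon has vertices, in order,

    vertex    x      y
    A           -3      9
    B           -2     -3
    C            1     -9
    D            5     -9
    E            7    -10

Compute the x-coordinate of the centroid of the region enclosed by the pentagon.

58/65

Apply the shoelace formula. First the cross-terms c_i = x_i·y_{i+1} − x_{i+1}·y_i:
  27, 21, 36, 13, 33  ⇒  2A = 130, A = 65.
Then Σ (x_i + x_{i+1})·c_i = 348, so x̄ = 348 / (6·65) = 58/65.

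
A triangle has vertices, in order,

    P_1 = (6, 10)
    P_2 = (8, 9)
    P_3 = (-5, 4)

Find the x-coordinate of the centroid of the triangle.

Apply the shoelace formula. First the cross-terms c_i = x_i·y_{i+1} − x_{i+1}·y_i:
  -26, 77, -74  ⇒  2A = -23, A = -11.5.
Then Σ (x_i + x_{i+1})·c_i = -207, so x̄ = -207 / (6·(-11.5)) = 3.

3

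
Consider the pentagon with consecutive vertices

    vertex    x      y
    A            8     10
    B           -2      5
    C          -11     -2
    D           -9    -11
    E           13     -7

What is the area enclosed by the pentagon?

307

Σ = (60) + (59) + (103) + (206) + (186) = 614
Area = |Σ|/2 = 307.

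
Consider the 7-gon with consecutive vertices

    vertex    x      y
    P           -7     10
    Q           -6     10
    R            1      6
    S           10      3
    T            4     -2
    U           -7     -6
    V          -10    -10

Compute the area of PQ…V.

Σ = (-10) + (-46) + (-57) + (-32) + (-38) + (10) + (-170) = -343
Area = |Σ|/2 = 171.5.

171.5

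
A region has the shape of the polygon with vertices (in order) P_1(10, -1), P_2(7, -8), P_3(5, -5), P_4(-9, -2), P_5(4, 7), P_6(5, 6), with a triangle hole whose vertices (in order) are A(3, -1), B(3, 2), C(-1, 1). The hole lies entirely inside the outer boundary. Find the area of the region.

Outer boundary:
Apply the shoelace formula: 2A = Σ (x_i·y_{i+1} − x_{i+1}·y_i), indices taken mod 6.
Σ = (-73) + (5) + (-55) + (-55) + (-11) + (-65) = -254
Area = |Σ|/2 = 127.
Hole:
Apply the shoelace (surveyor's) formula: 2A = Σ (x_i·y_{i+1} − x_{i+1}·y_i), indices taken mod 3.
Σ = (9) + (5) + (-2) = 12
Area = |Σ|/2 = 6.
Net area = 127 − 6 = 121.

121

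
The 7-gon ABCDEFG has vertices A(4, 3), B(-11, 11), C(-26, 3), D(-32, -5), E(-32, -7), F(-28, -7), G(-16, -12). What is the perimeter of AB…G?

88

|AB| = √((-15)² + (8)²) = √289 = 17
|BC| = √((-15)² + (-8)²) = √289 = 17
|CD| = √((-6)² + (-8)²) = √100 = 10
|DE| = √((0)² + (-2)²) = √4 = 2
|EF| = √((4)² + (0)²) = √16 = 4
|FG| = √((12)² + (-5)²) = √169 = 13
|GA| = √((20)² + (15)²) = √625 = 25
Perimeter = 17 + 17 + 10 + 2 + 4 + 13 + 25 = 88.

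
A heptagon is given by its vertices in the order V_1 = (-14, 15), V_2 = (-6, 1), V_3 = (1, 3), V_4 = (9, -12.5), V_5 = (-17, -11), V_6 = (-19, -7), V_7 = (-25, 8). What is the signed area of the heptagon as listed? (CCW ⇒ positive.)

Apply the surveyor's formula: 2A = Σ (x_i·y_{i+1} − x_{i+1}·y_i), indices taken mod 7.
Cross-terms: 76, -19, -39.5, -311.5, -90, -327, -263  ⇒  Σ = -974
Signed area = Σ/2 = -487 (negative ⇒ clockwise traversal).

-487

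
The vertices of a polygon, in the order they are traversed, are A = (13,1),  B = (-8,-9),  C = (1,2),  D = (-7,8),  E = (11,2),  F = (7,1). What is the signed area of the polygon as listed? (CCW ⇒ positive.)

Apply the surveyor's formula: 2A = Σ (x_i·y_{i+1} − x_{i+1}·y_i), indices taken mod 6.
Σ = (-109) + (-7) + (22) + (-102) + (-3) + (-6) = -205
Signed area = Σ/2 = -102.5 (negative ⇒ clockwise traversal).

-102.5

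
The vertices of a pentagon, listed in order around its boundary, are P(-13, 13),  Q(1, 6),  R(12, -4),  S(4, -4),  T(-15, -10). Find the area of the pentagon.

312

Σ = (-91) + (-76) + (-32) + (-100) + (-325) = -624
Area = |Σ|/2 = 312.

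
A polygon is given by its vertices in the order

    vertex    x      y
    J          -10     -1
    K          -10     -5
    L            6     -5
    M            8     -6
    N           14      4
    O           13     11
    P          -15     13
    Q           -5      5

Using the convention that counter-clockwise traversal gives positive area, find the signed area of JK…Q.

Apply the shoelace (surveyor's) formula: 2A = Σ (x_i·y_{i+1} − x_{i+1}·y_i), indices taken mod 8.
Σ = (40) + (80) + (4) + (116) + (102) + (334) + (-10) + (55) = 721
Signed area = Σ/2 = 360.5 (positive ⇒ counter-clockwise traversal).

360.5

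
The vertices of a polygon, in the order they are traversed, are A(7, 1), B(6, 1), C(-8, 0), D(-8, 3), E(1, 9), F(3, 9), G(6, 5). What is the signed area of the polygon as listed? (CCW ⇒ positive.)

Cross-terms: 1, 8, -24, -75, -18, -39, -29  ⇒  Σ = -176
Signed area = Σ/2 = -88 (negative ⇒ clockwise traversal).

-88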